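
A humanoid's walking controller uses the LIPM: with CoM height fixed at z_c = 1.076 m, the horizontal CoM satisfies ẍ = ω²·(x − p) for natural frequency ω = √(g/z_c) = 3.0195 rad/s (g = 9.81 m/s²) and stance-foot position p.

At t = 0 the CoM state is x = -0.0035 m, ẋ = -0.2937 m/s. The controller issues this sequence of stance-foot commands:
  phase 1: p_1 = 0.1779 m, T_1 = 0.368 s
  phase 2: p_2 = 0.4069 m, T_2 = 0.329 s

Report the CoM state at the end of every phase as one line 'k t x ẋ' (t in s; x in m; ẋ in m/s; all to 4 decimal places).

phase 1: p=0.1779, T=0.368, ωT=1.111176, cosh=1.683550, sinh=1.354379; start (x,ẋ)=(-0.003500, -0.293700) → end (x,ẋ)=(-0.259233, -1.236302)
phase 2: p=0.4069, T=0.329, ωT=0.993416, cosh=1.535376, sinh=1.165066; start (x,ẋ)=(-0.259233, -1.236302) → end (x,ẋ)=(-1.092889, -4.241591)

1 0.3680 -0.2592 -1.2363
2 0.6970 -1.0929 -4.2416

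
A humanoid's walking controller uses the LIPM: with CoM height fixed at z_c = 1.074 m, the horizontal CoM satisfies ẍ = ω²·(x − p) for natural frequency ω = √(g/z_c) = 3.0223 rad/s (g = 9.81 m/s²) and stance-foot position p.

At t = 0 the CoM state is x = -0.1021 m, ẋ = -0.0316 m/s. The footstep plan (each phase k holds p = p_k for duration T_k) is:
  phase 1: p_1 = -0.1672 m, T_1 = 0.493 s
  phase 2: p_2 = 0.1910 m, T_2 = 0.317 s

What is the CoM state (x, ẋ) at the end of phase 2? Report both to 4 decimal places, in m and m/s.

x = -0.0253, ẋ = -0.2581

phase 1: p=-0.1672, T=0.493, ωT=1.489994, cosh=2.331221, sinh=2.105847; start (x,ẋ)=(-0.102100, -0.031600) → end (x,ẋ)=(-0.037455, 0.340662)
phase 2: p=0.1910, T=0.317, ωT=0.958069, cosh=1.495146, sinh=1.111513; start (x,ẋ)=(-0.037455, 0.340662) → end (x,ẋ)=(-0.025289, -0.258116)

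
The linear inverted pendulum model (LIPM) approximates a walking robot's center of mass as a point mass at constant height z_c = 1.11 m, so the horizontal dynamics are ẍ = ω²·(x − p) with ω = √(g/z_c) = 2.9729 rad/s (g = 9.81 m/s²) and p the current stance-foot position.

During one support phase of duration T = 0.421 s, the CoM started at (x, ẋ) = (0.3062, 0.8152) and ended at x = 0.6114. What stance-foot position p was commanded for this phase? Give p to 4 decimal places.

ωT = 2.9729·0.421 = 1.251591; cosh(ωT) = 1.890975, sinh(ωT) = 1.604925
x(T) = p + (x₀−p)·cosh(ωT) + (ẋ₀/ω)·sinh(ωT) ⇒ p·(1 − cosh) = x(T) − x₀·cosh − (ẋ₀/ω)·sinh
numerator   = 0.6114 − (0.3062)·1.890975 − (0.8152/2.9729)·1.604925 = -0.407704
denominator = 1 − 1.890975 = -0.890975
p = -0.407704 / -0.890975 = 0.4576

p = 0.4576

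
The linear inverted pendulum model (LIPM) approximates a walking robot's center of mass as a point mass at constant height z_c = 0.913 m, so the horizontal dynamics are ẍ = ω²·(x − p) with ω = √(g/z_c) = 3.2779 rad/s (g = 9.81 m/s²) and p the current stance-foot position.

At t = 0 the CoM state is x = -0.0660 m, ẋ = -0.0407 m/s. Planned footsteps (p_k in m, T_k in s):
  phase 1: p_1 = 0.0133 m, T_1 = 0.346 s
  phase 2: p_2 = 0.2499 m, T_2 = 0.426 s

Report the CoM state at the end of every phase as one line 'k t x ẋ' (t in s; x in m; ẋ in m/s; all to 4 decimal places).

1 0.3460 -0.1400 -0.4320
2 0.7720 -0.8360 -3.3502

phase 1: p=0.0133, T=0.346, ωT=1.134153, cosh=1.715118, sinh=1.393423; start (x,ẋ)=(-0.066000, -0.040700) → end (x,ẋ)=(-0.140010, -0.432008)
phase 2: p=0.2499, T=0.426, ωT=1.396385, cosh=2.144029, sinh=1.896539; start (x,ẋ)=(-0.140010, -0.432008) → end (x,ẋ)=(-0.836032, -3.350180)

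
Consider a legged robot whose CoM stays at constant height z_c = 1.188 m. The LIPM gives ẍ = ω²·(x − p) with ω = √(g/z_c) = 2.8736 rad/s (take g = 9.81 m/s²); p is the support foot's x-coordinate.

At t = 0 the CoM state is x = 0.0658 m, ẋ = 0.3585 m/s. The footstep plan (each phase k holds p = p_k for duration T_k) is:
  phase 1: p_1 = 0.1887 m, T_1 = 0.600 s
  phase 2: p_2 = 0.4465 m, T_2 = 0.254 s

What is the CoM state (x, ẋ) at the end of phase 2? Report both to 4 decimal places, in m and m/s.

x = 0.1171, ẋ = -0.5284

phase 1: p=0.1887, T=0.600, ωT=1.724160, cosh=2.893066, sinh=2.714743; start (x,ẋ)=(0.065800, 0.358500) → end (x,ẋ)=(0.171824, 0.078411)
phase 2: p=0.4465, T=0.254, ωT=0.729894, cosh=1.278411, sinh=0.796451; start (x,ẋ)=(0.171824, 0.078411) → end (x,ẋ)=(0.117083, -0.528405)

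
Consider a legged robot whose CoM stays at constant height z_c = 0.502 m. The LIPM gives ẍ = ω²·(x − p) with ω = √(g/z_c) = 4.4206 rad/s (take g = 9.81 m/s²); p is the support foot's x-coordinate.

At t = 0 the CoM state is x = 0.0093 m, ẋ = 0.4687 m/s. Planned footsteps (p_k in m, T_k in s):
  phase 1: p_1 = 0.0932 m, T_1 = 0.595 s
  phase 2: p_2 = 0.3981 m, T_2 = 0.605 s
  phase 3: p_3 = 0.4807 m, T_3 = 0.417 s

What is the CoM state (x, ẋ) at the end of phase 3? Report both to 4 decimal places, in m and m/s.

phase 1: p=0.0932, T=0.595, ωT=2.630257, cosh=6.974698, sinh=6.902638; start (x,ẋ)=(0.009300, 0.468700) → end (x,ẋ)=(0.239884, 0.708933)
phase 2: p=0.3981, T=0.605, ωT=2.674463, cosh=7.286751, sinh=7.217807; start (x,ẋ)=(0.239884, 0.708933) → end (x,ẋ)=(0.402743, 0.117621)
phase 3: p=0.4807, T=0.417, ωT=1.843390, cosh=3.238100, sinh=3.079821; start (x,ẋ)=(0.402743, 0.117621) → end (x,ẋ)=(0.310214, -0.680488)

x = 0.3102, ẋ = -0.6805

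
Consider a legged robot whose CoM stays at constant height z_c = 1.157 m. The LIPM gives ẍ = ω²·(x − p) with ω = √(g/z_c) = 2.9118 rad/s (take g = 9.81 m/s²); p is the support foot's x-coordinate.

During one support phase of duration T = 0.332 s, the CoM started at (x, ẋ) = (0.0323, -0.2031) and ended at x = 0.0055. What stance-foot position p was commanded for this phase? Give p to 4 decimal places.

p = -0.0700

ωT = 2.9118·0.332 = 0.966718; cosh(ωT) = 1.504815, sinh(ωT) = 1.124485
x(T) = p + (x₀−p)·cosh(ωT) + (ẋ₀/ω)·sinh(ωT) ⇒ p·(1 − cosh) = x(T) − x₀·cosh − (ẋ₀/ω)·sinh
numerator   = 0.0055 − (0.0323)·1.504815 − (-0.2031/2.9118)·1.124485 = 0.035328
denominator = 1 − 1.504815 = -0.504815
p = 0.035328 / -0.504815 = -0.0700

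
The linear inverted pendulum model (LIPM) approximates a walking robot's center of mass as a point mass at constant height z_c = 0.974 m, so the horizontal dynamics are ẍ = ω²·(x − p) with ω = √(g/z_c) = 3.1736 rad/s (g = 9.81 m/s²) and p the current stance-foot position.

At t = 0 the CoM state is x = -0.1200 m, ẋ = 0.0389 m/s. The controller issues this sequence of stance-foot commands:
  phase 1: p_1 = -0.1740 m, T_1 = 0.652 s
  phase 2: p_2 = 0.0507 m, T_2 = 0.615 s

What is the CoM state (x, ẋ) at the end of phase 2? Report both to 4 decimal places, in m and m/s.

x = 1.0911, ẋ = 3.4008

phase 1: p=-0.1740, T=0.652, ωT=2.069187, cosh=4.022336, sinh=3.896048; start (x,ẋ)=(-0.120000, 0.038900) → end (x,ẋ)=(0.090961, 0.824152)
phase 2: p=0.0507, T=0.615, ωT=1.951764, cosh=3.591560, sinh=3.449537; start (x,ẋ)=(0.090961, 0.824152) → end (x,ẋ)=(1.091111, 3.400751)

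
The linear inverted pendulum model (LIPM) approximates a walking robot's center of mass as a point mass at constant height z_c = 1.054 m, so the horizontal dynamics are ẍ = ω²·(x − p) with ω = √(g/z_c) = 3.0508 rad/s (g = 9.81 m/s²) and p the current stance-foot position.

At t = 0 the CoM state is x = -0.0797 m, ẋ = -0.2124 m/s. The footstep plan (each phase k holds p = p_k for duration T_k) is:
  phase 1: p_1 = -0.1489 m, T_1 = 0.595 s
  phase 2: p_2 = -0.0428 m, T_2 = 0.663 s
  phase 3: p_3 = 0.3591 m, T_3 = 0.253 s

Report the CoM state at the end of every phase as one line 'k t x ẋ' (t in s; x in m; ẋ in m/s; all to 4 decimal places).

phase 1: p=-0.1489, T=0.595, ωT=1.815226, cosh=3.152633, sinh=2.989832; start (x,ẋ)=(-0.079700, -0.212400) → end (x,ẋ)=(-0.138893, -0.038420)
phase 2: p=-0.0428, T=0.663, ωT=2.022680, cosh=3.845429, sinh=3.713129; start (x,ẋ)=(-0.138893, -0.038420) → end (x,ẋ)=(-0.459080, -1.236285)
phase 3: p=0.3591, T=0.253, ωT=0.771852, cosh=1.312963, sinh=0.850807; start (x,ẋ)=(-0.459080, -1.236285) → end (x,ẋ)=(-1.059916, -3.746900)

1 0.5950 -0.1389 -0.0384
2 1.2580 -0.4591 -1.2363
3 1.5110 -1.0599 -3.7469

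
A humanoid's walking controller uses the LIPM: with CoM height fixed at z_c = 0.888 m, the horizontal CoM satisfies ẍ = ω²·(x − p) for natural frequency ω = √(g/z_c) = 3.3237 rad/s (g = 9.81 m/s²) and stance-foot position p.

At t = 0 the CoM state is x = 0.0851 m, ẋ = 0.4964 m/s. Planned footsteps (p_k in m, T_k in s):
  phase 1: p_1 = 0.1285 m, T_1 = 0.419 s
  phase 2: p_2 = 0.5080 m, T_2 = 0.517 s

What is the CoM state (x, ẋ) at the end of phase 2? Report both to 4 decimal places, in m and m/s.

x = 0.6007, ẋ = 0.5629

phase 1: p=0.1285, T=0.419, ωT=1.392630, cosh=2.136923, sinh=1.888502; start (x,ẋ)=(0.085100, 0.496400) → end (x,ẋ)=(0.317808, 0.788355)
phase 2: p=0.5080, T=0.517, ωT=1.718353, cosh=2.877350, sinh=2.697988; start (x,ẋ)=(0.317808, 0.788355) → end (x,ẋ)=(0.600693, 0.562866)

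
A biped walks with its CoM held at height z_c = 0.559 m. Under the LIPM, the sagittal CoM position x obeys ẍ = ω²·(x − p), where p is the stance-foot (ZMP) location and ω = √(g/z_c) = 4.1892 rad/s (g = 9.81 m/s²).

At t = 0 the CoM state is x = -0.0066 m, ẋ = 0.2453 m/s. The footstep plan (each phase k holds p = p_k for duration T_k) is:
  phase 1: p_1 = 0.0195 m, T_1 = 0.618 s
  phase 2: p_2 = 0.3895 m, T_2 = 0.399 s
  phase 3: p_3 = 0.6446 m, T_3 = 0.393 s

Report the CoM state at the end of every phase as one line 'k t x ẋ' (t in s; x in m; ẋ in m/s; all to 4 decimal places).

phase 1: p=0.0195, T=0.618, ωT=2.588926, cosh=6.695279, sinh=6.620179; start (x,ẋ)=(-0.006600, 0.245300) → end (x,ẋ)=(0.232400, 0.918514)
phase 2: p=0.3895, T=0.399, ωT=1.671491, cosh=2.754030, sinh=2.566063; start (x,ẋ)=(0.232400, 0.918514) → end (x,ẋ)=(0.519471, 0.840829)
phase 3: p=0.6446, T=0.393, ωT=1.646356, cosh=2.690395, sinh=2.497643; start (x,ẋ)=(0.519471, 0.840829) → end (x,ẋ)=(0.809264, 0.952919)

1 0.6180 0.2324 0.9185
2 1.0170 0.5195 0.8408
3 1.4100 0.8093 0.9529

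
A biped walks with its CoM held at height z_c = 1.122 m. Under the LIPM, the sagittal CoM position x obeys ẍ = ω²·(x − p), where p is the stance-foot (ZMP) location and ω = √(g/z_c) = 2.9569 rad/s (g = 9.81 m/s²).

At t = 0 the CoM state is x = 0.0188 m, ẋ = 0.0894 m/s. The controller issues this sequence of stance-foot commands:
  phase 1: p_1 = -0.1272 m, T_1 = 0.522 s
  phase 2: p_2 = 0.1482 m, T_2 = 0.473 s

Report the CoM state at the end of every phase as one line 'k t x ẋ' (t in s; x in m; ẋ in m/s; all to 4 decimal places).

1 0.5220 0.2976 1.1831
2 0.9950 1.2300 3.3817

phase 1: p=-0.1272, T=0.522, ωT=1.543502, cosh=2.447293, sinh=2.233661; start (x,ẋ)=(0.018800, 0.089400) → end (x,ẋ)=(0.297638, 1.183076)
phase 2: p=0.1482, T=0.473, ωT=1.398614, cosh=2.148261, sinh=1.901322; start (x,ẋ)=(0.297638, 1.183076) → end (x,ẋ)=(1.229964, 3.381699)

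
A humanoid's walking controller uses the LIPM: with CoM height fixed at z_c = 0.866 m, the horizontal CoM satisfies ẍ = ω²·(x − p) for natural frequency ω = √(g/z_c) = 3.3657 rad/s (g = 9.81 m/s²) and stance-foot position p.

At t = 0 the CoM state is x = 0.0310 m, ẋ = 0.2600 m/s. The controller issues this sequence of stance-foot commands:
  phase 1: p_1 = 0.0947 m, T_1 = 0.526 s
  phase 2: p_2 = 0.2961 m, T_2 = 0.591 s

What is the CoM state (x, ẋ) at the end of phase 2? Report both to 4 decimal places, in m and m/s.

x = -0.1645, ẋ = -1.4465

phase 1: p=0.0947, T=0.526, ωT=1.770358, cosh=3.021614, sinh=2.851342; start (x,ẋ)=(0.031000, 0.260000) → end (x,ẋ)=(0.122489, 0.174306)
phase 2: p=0.2961, T=0.591, ωT=1.989129, cosh=3.722989, sinh=3.586174; start (x,ẋ)=(0.122489, 0.174306) → end (x,ẋ)=(-0.164527, -1.446542)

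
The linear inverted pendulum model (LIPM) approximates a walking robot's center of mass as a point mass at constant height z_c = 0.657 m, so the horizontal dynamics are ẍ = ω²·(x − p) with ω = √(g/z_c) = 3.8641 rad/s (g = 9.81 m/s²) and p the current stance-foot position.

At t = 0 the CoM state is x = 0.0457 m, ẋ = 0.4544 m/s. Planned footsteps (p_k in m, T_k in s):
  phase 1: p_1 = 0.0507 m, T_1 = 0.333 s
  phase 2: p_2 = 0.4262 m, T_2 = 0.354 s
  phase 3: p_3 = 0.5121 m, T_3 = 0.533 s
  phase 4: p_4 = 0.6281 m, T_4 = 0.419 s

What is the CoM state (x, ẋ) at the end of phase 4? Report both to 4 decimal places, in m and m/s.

phase 1: p=0.0507, T=0.333, ωT=1.286745, cosh=1.948575, sinh=1.672407; start (x,ẋ)=(0.045700, 0.454400) → end (x,ẋ)=(0.237624, 0.853121)
phase 2: p=0.4262, T=0.354, ωT=1.367891, cosh=2.090852, sinh=1.836209; start (x,ẋ)=(0.237624, 0.853121) → end (x,ẋ)=(0.437317, 0.445750)
phase 3: p=0.5121, T=0.533, ωT=2.059565, cosh=3.985035, sinh=3.857525; start (x,ẋ)=(0.437317, 0.445750) → end (x,ẋ)=(0.659077, 0.661617)
phase 4: p=0.6281, T=0.419, ωT=1.619058, cosh=2.623209, sinh=2.425123; start (x,ẋ)=(0.659077, 0.661617) → end (x,ẋ)=(1.124592, 2.025840)

x = 1.1246, ẋ = 2.0258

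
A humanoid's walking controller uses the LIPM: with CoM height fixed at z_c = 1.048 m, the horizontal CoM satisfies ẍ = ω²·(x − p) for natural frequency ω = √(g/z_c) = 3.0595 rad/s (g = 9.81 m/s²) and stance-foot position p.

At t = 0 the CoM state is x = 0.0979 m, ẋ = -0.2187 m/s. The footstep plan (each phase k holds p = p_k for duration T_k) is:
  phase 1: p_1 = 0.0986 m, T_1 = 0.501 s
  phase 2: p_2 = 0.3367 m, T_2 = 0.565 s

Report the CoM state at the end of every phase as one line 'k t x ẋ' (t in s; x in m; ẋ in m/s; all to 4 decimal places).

1 0.5010 -0.0609 -0.5348
2 1.0660 -1.2952 -4.8717

phase 1: p=0.0986, T=0.501, ωT=1.532809, cosh=2.423549, sinh=2.207621; start (x,ẋ)=(0.097900, -0.218700) → end (x,ẋ)=(-0.060902, -0.534758)
phase 2: p=0.3367, T=0.565, ωT=1.728617, cosh=2.905195, sinh=2.727666; start (x,ẋ)=(-0.060902, -0.534758) → end (x,ẋ)=(-1.295170, -4.871684)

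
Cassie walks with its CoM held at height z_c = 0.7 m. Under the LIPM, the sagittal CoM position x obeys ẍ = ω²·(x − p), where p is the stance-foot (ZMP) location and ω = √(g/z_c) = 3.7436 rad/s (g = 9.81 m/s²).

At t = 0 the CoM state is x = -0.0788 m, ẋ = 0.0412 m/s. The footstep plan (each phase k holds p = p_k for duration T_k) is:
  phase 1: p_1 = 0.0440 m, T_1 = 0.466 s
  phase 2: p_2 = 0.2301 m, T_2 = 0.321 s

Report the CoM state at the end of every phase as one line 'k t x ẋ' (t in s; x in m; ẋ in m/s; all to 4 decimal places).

1 0.4660 -0.2876 -1.1538
2 0.7870 -1.1748 -5.0235

phase 1: p=0.0440, T=0.466, ωT=1.744518, cosh=2.948935, sinh=2.774205; start (x,ẋ)=(-0.078800, 0.041200) → end (x,ẋ)=(-0.287598, -1.153845)
phase 2: p=0.2301, T=0.321, ωT=1.201696, cosh=1.813218, sinh=1.512534; start (x,ẋ)=(-0.287598, -1.153845) → end (x,ẋ)=(-1.174789, -5.023543)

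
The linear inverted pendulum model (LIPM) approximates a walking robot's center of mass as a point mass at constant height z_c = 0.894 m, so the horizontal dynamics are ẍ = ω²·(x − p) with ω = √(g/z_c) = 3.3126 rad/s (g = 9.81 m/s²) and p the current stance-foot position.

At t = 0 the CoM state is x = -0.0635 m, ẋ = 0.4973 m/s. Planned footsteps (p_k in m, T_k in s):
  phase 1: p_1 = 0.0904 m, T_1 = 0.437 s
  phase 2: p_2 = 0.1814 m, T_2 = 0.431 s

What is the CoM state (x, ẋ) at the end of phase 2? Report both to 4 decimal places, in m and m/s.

x = -0.0613, ẋ = -0.6748

phase 1: p=0.0904, T=0.437, ωT=1.447606, cosh=2.244027, sinh=2.008895; start (x,ẋ)=(-0.063500, 0.497300) → end (x,ẋ)=(0.046627, 0.091802)
phase 2: p=0.1814, T=0.431, ωT=1.427731, cosh=2.204540, sinh=1.964687; start (x,ẋ)=(0.046627, 0.091802) → end (x,ẋ)=(-0.061265, -0.674751)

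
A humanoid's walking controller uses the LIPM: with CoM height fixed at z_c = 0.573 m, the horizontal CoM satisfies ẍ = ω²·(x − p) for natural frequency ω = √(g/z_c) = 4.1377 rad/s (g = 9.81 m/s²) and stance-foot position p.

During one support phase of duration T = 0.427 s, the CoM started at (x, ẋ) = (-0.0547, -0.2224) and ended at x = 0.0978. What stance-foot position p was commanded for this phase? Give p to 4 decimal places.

ωT = 4.1377·0.427 = 1.766798; cosh(ωT) = 3.011482, sinh(ωT) = 2.840603
x(T) = p + (x₀−p)·cosh(ωT) + (ẋ₀/ω)·sinh(ωT) ⇒ p·(1 − cosh) = x(T) − x₀·cosh − (ẋ₀/ω)·sinh
numerator   = 0.0978 − (-0.0547)·3.011482 − (-0.2224/4.1377)·2.840603 = 0.415209
denominator = 1 − 3.011482 = -2.011482
p = 0.415209 / -2.011482 = -0.2064

p = -0.2064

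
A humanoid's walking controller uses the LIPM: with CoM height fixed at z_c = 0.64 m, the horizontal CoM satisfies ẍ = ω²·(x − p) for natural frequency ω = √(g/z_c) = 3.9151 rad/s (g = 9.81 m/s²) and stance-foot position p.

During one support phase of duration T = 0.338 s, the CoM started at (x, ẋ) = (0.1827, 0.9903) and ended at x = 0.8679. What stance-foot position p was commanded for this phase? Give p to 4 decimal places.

ωT = 3.9151·0.338 = 1.323304; cosh(ωT) = 2.011032, sinh(ωT) = 1.744778
x(T) = p + (x₀−p)·cosh(ωT) + (ẋ₀/ω)·sinh(ωT) ⇒ p·(1 − cosh) = x(T) − x₀·cosh − (ẋ₀/ω)·sinh
numerator   = 0.8679 − (0.1827)·2.011032 − (0.9903/3.9151)·1.744778 = 0.059154
denominator = 1 − 2.011032 = -1.011032
p = 0.059154 / -1.011032 = -0.0585

p = -0.0585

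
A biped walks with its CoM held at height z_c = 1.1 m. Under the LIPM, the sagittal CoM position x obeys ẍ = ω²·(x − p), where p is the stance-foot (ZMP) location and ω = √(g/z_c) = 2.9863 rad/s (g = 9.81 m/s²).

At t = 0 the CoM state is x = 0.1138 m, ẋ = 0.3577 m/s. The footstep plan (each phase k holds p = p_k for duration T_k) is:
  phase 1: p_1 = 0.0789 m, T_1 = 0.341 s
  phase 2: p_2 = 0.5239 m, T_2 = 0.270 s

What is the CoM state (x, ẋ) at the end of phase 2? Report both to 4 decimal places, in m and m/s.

x = 0.3989, ẋ = 0.2611

phase 1: p=0.0789, T=0.341, ωT=1.018328, cosh=1.564880, sinh=1.203682; start (x,ẋ)=(0.113800, 0.357700) → end (x,ẋ)=(0.277692, 0.685208)
phase 2: p=0.5239, T=0.270, ωT=0.806301, cosh=1.343057, sinh=0.896551; start (x,ẋ)=(0.277692, 0.685208) → end (x,ẋ)=(0.398942, 0.261083)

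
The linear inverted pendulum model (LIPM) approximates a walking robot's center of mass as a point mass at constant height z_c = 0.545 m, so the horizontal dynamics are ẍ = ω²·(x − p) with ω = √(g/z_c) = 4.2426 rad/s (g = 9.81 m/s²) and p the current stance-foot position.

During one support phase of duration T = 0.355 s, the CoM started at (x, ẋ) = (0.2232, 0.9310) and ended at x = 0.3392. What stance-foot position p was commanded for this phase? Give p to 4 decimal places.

p = 0.4828

ωT = 4.2426·0.355 = 1.506123; cosh(ωT) = 2.365491, sinh(ωT) = 2.143723
x(T) = p + (x₀−p)·cosh(ωT) + (ẋ₀/ω)·sinh(ωT) ⇒ p·(1 − cosh) = x(T) − x₀·cosh − (ẋ₀/ω)·sinh
numerator   = 0.3392 − (0.2232)·2.365491 − (0.9310/4.2426)·2.143723 = -0.659198
denominator = 1 − 2.365491 = -1.365491
p = -0.659198 / -1.365491 = 0.4828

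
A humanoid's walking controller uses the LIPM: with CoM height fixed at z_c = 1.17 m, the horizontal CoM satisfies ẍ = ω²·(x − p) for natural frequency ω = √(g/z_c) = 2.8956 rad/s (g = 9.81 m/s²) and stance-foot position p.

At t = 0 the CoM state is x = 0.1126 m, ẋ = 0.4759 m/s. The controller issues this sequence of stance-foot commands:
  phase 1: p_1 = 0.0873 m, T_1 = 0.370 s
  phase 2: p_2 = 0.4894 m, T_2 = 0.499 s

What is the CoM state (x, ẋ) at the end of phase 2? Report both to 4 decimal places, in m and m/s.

phase 1: p=0.0873, T=0.370, ωT=1.071372, cosh=1.630960, sinh=1.288422; start (x,ẋ)=(0.112600, 0.475900) → end (x,ẋ)=(0.340319, 0.870562)
phase 2: p=0.4894, T=0.499, ωT=1.444904, cosh=2.238608, sinh=2.002839; start (x,ẋ)=(0.340319, 0.870562) → end (x,ẋ)=(0.757820, 1.084264)

x = 0.7578, ẋ = 1.0843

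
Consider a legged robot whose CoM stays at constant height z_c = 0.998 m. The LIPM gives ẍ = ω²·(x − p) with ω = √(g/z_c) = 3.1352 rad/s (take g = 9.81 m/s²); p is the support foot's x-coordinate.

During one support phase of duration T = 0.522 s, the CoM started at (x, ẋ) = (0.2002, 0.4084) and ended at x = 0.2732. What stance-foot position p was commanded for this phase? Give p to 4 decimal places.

ωT = 3.1352·0.522 = 1.636574; cosh(ωT) = 2.666093, sinh(ωT) = 2.471447
x(T) = p + (x₀−p)·cosh(ωT) + (ẋ₀/ω)·sinh(ωT) ⇒ p·(1 − cosh) = x(T) − x₀·cosh − (ẋ₀/ω)·sinh
numerator   = 0.2732 − (0.2002)·2.666093 − (0.4084/3.1352)·2.471447 = -0.582489
denominator = 1 − 2.666093 = -1.666093
p = -0.582489 / -1.666093 = 0.3496

p = 0.3496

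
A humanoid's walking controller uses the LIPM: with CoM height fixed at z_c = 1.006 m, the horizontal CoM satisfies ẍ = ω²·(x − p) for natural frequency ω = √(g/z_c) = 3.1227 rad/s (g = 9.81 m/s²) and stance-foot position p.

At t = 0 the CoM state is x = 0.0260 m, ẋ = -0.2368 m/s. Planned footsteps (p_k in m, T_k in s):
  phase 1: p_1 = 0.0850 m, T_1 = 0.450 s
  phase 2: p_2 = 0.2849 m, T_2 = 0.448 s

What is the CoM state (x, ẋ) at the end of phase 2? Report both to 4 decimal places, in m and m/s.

phase 1: p=0.0850, T=0.450, ωT=1.405215, cosh=2.160859, sinh=1.915544; start (x,ẋ)=(0.026000, -0.236800) → end (x,ẋ)=(-0.187750, -0.864610)
phase 2: p=0.2849, T=0.448, ωT=1.398970, cosh=2.148937, sinh=1.902086; start (x,ẋ)=(-0.187750, -0.864610) → end (x,ẋ)=(-1.257443, -4.665365)

x = -1.2574, ẋ = -4.6654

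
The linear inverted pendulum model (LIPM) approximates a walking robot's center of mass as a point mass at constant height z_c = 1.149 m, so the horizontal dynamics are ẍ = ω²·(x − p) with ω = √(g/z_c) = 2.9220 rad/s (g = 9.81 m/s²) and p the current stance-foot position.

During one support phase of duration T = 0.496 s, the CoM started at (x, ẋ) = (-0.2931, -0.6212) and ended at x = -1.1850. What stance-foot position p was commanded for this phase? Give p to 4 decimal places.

ωT = 2.9220·0.496 = 1.449312; cosh(ωT) = 2.247457, sinh(ωT) = 2.012725
x(T) = p + (x₀−p)·cosh(ωT) + (ẋ₀/ω)·sinh(ωT) ⇒ p·(1 − cosh) = x(T) − x₀·cosh − (ẋ₀/ω)·sinh
numerator   = -1.1850 − (-0.2931)·2.247457 − (-0.6212/2.9220)·2.012725 = -0.098377
denominator = 1 − 2.247457 = -1.247457
p = -0.098377 / -1.247457 = 0.0789

p = 0.0789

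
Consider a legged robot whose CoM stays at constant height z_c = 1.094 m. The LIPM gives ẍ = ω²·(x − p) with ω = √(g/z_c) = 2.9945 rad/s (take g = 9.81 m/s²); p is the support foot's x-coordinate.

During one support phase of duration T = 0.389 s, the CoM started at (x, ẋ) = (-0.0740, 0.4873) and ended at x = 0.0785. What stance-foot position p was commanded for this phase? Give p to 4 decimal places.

ωT = 2.9945·0.389 = 1.164861; cosh(ωT) = 1.758721, sinh(ωT) = 1.446755
x(T) = p + (x₀−p)·cosh(ωT) + (ẋ₀/ω)·sinh(ωT) ⇒ p·(1 − cosh) = x(T) − x₀·cosh − (ẋ₀/ω)·sinh
numerator   = 0.0785 − (-0.0740)·1.758721 − (0.4873/2.9945)·1.446755 = -0.026787
denominator = 1 − 1.758721 = -0.758721
p = -0.026787 / -0.758721 = 0.0353

p = 0.0353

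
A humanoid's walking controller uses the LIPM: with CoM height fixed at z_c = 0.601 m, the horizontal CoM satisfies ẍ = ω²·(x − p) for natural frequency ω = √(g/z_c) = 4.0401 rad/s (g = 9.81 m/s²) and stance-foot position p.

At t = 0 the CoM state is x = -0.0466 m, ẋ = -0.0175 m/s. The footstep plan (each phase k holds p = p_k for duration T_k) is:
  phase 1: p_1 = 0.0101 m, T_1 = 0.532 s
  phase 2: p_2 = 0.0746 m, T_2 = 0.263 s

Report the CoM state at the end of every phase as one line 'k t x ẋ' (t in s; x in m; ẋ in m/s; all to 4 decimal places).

1 0.5320 -0.2548 -1.0454
2 0.7950 -0.7885 -3.3884

phase 1: p=0.0101, T=0.532, ωT=2.149333, cosh=4.347849, sinh=4.231287; start (x,ẋ)=(-0.046600, -0.017500) → end (x,ẋ)=(-0.254751, -1.045364)
phase 2: p=0.0746, T=0.263, ωT=1.062546, cosh=1.619652, sinh=1.274078; start (x,ẋ)=(-0.254751, -1.045364) → end (x,ẋ)=(-0.788498, -3.388428)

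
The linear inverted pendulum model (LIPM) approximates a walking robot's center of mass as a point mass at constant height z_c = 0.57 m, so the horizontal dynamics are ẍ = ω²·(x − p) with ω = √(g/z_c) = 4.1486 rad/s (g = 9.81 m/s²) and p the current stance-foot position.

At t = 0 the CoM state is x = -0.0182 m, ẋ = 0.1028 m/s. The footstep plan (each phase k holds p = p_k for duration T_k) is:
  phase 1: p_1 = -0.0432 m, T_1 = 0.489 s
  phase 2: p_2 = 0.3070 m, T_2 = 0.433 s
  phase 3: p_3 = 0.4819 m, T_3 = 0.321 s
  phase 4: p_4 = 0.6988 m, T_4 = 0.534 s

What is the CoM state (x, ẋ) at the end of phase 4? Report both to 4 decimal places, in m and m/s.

x = -0.3832, ẋ = -4.3629

phase 1: p=-0.0432, T=0.489, ωT=2.028665, cosh=3.867721, sinh=3.736210; start (x,ẋ)=(-0.018200, 0.102800) → end (x,ẋ)=(0.146074, 0.785103)
phase 2: p=0.3070, T=0.433, ωT=1.796344, cosh=3.096737, sinh=2.930832; start (x,ẋ)=(0.146074, 0.785103) → end (x,ẋ)=(0.363301, 0.474584)
phase 3: p=0.4819, T=0.321, ωT=1.331701, cosh=2.025753, sinh=1.761726; start (x,ẋ)=(0.363301, 0.474584) → end (x,ẋ)=(0.443183, 0.094589)
phase 4: p=0.6988, T=0.534, ωT=2.215352, cosh=4.636877, sinh=4.527762; start (x,ẋ)=(0.443183, 0.094589) → end (x,ẋ)=(-0.383230, -4.362875)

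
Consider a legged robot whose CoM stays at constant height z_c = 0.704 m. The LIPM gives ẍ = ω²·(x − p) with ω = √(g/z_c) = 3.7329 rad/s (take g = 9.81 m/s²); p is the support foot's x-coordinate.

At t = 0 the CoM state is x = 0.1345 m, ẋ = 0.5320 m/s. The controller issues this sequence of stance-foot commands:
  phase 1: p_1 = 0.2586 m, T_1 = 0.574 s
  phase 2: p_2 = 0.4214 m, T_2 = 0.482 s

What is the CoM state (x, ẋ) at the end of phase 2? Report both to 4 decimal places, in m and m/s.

phase 1: p=0.2586, T=0.574, ωT=2.142685, cosh=4.319813, sinh=4.202473; start (x,ẋ)=(0.134500, 0.532000) → end (x,ẋ)=(0.321433, 0.351332)
phase 2: p=0.4214, T=0.482, ωT=1.799258, cosh=3.105290, sinh=2.939869; start (x,ẋ)=(0.321433, 0.351332) → end (x,ẋ)=(0.387668, -0.006070)

x = 0.3877, ẋ = -0.0061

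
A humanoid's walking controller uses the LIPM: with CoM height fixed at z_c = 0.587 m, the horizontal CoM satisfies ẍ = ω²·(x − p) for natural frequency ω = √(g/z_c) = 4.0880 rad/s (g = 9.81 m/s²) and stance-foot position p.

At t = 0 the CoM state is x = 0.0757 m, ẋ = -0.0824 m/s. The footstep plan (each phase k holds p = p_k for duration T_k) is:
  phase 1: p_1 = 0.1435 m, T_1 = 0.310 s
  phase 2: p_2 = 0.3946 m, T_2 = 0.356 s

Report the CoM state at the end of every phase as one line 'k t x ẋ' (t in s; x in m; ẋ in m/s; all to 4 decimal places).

phase 1: p=0.1435, T=0.310, ωT=1.267280, cosh=1.916388, sinh=1.634792; start (x,ẋ)=(0.075700, -0.082400) → end (x,ẋ)=(-0.019383, -0.611020)
phase 2: p=0.3946, T=0.356, ωT=1.455328, cosh=2.259606, sinh=2.026283; start (x,ẋ)=(-0.019383, -0.611020) → end (x,ẋ)=(-0.843700, -4.809868)

1 0.3100 -0.0194 -0.6110
2 0.6660 -0.8437 -4.8099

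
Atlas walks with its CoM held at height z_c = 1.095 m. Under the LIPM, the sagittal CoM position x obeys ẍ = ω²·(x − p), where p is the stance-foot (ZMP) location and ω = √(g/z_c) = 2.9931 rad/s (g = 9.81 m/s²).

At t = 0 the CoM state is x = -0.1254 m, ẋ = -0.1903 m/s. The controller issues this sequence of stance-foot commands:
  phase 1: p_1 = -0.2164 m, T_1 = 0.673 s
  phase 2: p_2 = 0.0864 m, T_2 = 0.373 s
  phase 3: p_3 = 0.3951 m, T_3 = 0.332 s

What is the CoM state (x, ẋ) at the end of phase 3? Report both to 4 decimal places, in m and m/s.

phase 1: p=-0.2164, T=0.673, ωT=2.014356, cosh=3.814653, sinh=3.681247; start (x,ẋ)=(-0.125400, -0.190300) → end (x,ẋ)=(-0.103319, 0.276740)
phase 2: p=0.0864, T=0.373, ωT=1.116426, cosh=1.690684, sinh=1.363236; start (x,ẋ)=(-0.103319, 0.276740) → end (x,ẋ)=(-0.108310, -0.306229)
phase 3: p=0.3951, T=0.332, ωT=0.993709, cosh=1.535718, sinh=1.165517; start (x,ẋ)=(-0.108310, -0.306229) → end (x,ẋ)=(-0.497242, -2.226432)

x = -0.4972, ẋ = -2.2264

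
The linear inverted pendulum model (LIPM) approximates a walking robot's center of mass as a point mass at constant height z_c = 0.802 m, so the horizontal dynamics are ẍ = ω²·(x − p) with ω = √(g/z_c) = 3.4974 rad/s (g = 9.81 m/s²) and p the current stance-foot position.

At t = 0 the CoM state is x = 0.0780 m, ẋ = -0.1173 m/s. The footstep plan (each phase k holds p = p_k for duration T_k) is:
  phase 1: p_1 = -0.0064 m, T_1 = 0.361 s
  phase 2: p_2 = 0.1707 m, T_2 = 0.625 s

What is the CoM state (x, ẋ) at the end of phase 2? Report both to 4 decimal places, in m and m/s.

x = 0.1745, ẋ = 0.0697

phase 1: p=-0.0064, T=0.361, ωT=1.262561, cosh=1.908696, sinh=1.625767; start (x,ẋ)=(0.078000, -0.117300) → end (x,ẋ)=(0.100167, 0.256005)
phase 2: p=0.1707, T=0.625, ωT=2.185875, cosh=4.505405, sinh=4.393026; start (x,ẋ)=(0.100167, 0.256005) → end (x,ẋ)=(0.174484, 0.069725)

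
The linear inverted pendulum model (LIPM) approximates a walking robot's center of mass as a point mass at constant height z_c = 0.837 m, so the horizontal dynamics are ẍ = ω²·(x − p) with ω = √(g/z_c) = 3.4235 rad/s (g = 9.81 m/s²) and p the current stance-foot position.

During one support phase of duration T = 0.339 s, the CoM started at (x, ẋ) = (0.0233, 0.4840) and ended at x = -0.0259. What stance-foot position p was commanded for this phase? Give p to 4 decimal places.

ωT = 3.4235·0.339 = 1.160567; cosh(ωT) = 1.752525, sinh(ωT) = 1.439216
x(T) = p + (x₀−p)·cosh(ωT) + (ẋ₀/ω)·sinh(ωT) ⇒ p·(1 − cosh) = x(T) − x₀·cosh − (ẋ₀/ω)·sinh
numerator   = -0.0259 − (0.0233)·1.752525 − (0.4840/3.4235)·1.439216 = -0.270204
denominator = 1 − 1.752525 = -0.752525
p = -0.270204 / -0.752525 = 0.3591

p = 0.3591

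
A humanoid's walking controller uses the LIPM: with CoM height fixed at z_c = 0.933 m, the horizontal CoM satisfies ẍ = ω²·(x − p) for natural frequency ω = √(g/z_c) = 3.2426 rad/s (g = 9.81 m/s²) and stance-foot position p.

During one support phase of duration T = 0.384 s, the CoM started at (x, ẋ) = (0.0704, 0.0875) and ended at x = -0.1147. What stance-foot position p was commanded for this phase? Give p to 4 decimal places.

p = 0.3294

ωT = 3.2426·0.384 = 1.245158; cosh(ωT) = 1.880690, sinh(ωT) = 1.592795
x(T) = p + (x₀−p)·cosh(ωT) + (ẋ₀/ω)·sinh(ωT) ⇒ p·(1 − cosh) = x(T) − x₀·cosh − (ẋ₀/ω)·sinh
numerator   = -0.1147 − (0.0704)·1.880690 − (0.0875/3.2426)·1.592795 = -0.290081
denominator = 1 − 1.880690 = -0.880690
p = -0.290081 / -0.880690 = 0.3294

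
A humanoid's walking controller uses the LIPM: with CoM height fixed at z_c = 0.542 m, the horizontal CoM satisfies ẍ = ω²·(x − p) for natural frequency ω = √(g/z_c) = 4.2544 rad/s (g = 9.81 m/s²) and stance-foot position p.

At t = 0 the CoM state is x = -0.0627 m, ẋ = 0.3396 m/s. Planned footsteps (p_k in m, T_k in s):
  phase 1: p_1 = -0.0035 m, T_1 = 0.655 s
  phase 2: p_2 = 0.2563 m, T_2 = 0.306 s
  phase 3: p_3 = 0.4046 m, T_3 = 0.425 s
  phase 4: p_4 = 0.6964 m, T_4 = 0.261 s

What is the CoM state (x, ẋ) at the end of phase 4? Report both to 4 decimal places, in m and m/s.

phase 1: p=-0.0035, T=0.655, ωT=2.786632, cosh=8.143953, sinh=8.082325; start (x,ẋ)=(-0.062700, 0.339600) → end (x,ẋ)=(0.159535, 0.730068)
phase 2: p=0.2563, T=0.306, ωT=1.301846, cosh=1.974053, sinh=1.702024; start (x,ẋ)=(0.159535, 0.730068) → end (x,ẋ)=(0.357354, 0.740512)
phase 3: p=0.4046, T=0.425, ωT=1.808120, cosh=3.131466, sinh=2.967504; start (x,ẋ)=(0.357354, 0.740512) → end (x,ẋ)=(0.773168, 1.722411)
phase 4: p=0.6964, T=0.261, ωT=1.110398, cosh=1.682498, sinh=1.353070; start (x,ẋ)=(0.773168, 1.722411) → end (x,ẋ)=(1.373358, 3.339869)

x = 1.3734, ẋ = 3.3399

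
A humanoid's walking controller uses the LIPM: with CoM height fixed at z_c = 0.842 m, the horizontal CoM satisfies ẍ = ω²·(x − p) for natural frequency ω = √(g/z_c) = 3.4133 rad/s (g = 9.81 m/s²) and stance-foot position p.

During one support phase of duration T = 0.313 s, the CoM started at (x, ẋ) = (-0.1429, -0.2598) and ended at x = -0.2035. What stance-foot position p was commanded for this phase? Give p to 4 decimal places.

p = -0.2021

ωT = 3.4133·0.313 = 1.068363; cosh(ωT) = 1.627091, sinh(ωT) = 1.283520
x(T) = p + (x₀−p)·cosh(ωT) + (ẋ₀/ω)·sinh(ωT) ⇒ p·(1 − cosh) = x(T) − x₀·cosh − (ẋ₀/ω)·sinh
numerator   = -0.2035 − (-0.1429)·1.627091 − (-0.2598/3.4133)·1.283520 = 0.126705
denominator = 1 − 1.627091 = -0.627091
p = 0.126705 / -0.627091 = -0.2021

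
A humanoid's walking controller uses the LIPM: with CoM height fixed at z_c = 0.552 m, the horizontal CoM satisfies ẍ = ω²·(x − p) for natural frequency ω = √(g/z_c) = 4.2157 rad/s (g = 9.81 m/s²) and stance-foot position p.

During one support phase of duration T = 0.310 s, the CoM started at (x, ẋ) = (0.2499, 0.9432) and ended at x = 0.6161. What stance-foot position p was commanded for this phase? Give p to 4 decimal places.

ωT = 4.2157·0.310 = 1.306867; cosh(ωT) = 1.982624, sinh(ωT) = 1.711957
x(T) = p + (x₀−p)·cosh(ωT) + (ẋ₀/ω)·sinh(ωT) ⇒ p·(1 − cosh) = x(T) − x₀·cosh − (ẋ₀/ω)·sinh
numerator   = 0.6161 − (0.2499)·1.982624 − (0.9432/4.2157)·1.711957 = -0.262382
denominator = 1 − 1.982624 = -0.982624
p = -0.262382 / -0.982624 = 0.2670

p = 0.2670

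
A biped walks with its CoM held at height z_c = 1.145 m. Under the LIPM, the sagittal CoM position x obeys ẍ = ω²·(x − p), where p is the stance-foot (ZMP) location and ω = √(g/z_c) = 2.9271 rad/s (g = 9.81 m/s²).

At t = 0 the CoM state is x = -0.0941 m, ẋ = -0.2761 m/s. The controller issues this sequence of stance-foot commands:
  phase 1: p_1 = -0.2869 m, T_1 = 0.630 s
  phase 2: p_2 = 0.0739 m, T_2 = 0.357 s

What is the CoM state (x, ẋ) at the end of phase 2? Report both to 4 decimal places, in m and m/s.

x = 0.3906, ẋ = 1.2517

phase 1: p=-0.2869, T=0.630, ωT=1.844073, cosh=3.240204, sinh=3.082032; start (x,ẋ)=(-0.094100, -0.276100) → end (x,ẋ)=(0.047097, 0.844709)
phase 2: p=0.0739, T=0.357, ωT=1.044975, cosh=1.597514, sinh=1.245813; start (x,ẋ)=(0.047097, 0.844709) → end (x,ẋ)=(0.390602, 1.251695)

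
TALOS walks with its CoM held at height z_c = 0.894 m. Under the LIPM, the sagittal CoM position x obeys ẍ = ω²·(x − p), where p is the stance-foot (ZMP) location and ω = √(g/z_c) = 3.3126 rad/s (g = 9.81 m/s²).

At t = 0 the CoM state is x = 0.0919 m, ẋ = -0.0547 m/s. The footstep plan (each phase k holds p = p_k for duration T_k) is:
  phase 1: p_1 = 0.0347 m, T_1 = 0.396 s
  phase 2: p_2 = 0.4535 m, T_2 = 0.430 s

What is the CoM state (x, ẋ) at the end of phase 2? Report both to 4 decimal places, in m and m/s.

x = -0.1508, ẋ = -1.6837

phase 1: p=0.0347, T=0.396, ωT=1.311790, cosh=1.991075, sinh=1.721737; start (x,ẋ)=(0.091900, -0.054700) → end (x,ẋ)=(0.120159, 0.217324)
phase 2: p=0.4535, T=0.430, ωT=1.424418, cosh=2.198044, sinh=1.957395; start (x,ẋ)=(0.120159, 0.217324) → end (x,ẋ)=(-0.150783, -1.683718)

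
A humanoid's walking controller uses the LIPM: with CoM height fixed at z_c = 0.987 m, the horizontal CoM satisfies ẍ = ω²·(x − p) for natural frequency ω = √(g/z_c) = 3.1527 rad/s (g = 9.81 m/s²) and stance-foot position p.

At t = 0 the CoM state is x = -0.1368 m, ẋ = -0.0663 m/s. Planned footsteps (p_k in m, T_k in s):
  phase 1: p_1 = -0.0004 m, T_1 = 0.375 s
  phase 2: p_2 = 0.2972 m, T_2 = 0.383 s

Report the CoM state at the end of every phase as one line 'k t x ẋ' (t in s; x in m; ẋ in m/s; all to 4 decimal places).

1 0.3750 -0.2748 -0.7537
2 0.7580 -1.1092 -4.1200

phase 1: p=-0.0004, T=0.375, ωT=1.182262, cosh=1.784165, sinh=1.477581; start (x,ẋ)=(-0.136800, -0.066300) → end (x,ẋ)=(-0.274833, -0.753692)
phase 2: p=0.2972, T=0.383, ωT=1.207484, cosh=1.822003, sinh=1.523055; start (x,ẋ)=(-0.274833, -0.753692) → end (x,ẋ)=(-1.109151, -4.119980)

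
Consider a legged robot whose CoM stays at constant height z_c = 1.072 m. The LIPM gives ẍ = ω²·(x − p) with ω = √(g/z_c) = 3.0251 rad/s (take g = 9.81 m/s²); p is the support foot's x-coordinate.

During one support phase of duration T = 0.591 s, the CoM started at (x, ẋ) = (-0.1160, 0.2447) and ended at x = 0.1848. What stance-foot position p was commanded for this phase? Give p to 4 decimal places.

p = -0.1478

ωT = 3.0251·0.591 = 1.787834; cosh(ωT) = 3.071908, sinh(ωT) = 2.904586
x(T) = p + (x₀−p)·cosh(ωT) + (ẋ₀/ω)·sinh(ωT) ⇒ p·(1 − cosh) = x(T) − x₀·cosh − (ẋ₀/ω)·sinh
numerator   = 0.1848 − (-0.1160)·3.071908 − (0.2447/3.0251)·2.904586 = 0.306190
denominator = 1 − 3.071908 = -2.071908
p = 0.306190 / -2.071908 = -0.1478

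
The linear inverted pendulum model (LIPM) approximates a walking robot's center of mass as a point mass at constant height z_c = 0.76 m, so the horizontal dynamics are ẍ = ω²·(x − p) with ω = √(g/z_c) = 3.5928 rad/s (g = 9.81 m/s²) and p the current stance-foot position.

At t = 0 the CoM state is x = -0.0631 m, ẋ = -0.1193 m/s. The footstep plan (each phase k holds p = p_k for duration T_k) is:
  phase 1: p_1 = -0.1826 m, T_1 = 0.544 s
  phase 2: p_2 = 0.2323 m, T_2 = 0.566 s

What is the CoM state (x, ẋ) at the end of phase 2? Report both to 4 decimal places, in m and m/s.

x = 0.9491, ẋ = 2.7603

phase 1: p=-0.1826, T=0.544, ωT=1.954483, cosh=3.600953, sinh=3.459316; start (x,ẋ)=(-0.063100, -0.119300) → end (x,ẋ)=(0.132846, 1.055628)
phase 2: p=0.2323, T=0.566, ωT=2.033525, cosh=3.885923, sinh=3.755049; start (x,ẋ)=(0.132846, 1.055628) → end (x,ẋ)=(0.949130, 2.760343)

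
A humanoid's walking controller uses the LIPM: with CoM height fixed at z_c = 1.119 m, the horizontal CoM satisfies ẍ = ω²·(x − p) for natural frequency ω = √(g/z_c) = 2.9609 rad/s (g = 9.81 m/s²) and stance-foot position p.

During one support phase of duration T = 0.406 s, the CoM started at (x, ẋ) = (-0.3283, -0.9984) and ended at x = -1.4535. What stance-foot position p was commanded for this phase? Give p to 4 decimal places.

ωT = 2.9609·0.406 = 1.202125; cosh(ωT) = 1.813868, sinh(ωT) = 1.513313
x(T) = p + (x₀−p)·cosh(ωT) + (ẋ₀/ω)·sinh(ωT) ⇒ p·(1 − cosh) = x(T) − x₀·cosh − (ẋ₀/ω)·sinh
numerator   = -1.4535 − (-0.3283)·1.813868 − (-0.9984/2.9609)·1.513313 = -0.347726
denominator = 1 − 1.813868 = -0.813868
p = -0.347726 / -0.813868 = 0.4273

p = 0.4273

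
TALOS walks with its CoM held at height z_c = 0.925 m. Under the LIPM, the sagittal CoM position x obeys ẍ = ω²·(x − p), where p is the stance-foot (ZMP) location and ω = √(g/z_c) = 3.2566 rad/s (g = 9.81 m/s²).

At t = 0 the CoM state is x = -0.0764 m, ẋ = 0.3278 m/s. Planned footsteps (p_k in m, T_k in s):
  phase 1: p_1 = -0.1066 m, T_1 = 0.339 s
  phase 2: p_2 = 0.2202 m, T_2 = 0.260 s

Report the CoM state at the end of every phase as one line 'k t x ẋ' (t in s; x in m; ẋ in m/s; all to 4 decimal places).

1 0.3390 0.0791 0.6807
2 0.5990 0.2243 0.5023

phase 1: p=-0.1066, T=0.339, ωT=1.103987, cosh=1.673858, sinh=1.342311; start (x,ẋ)=(-0.076400, 0.327800) → end (x,ẋ)=(0.079064, 0.680706)
phase 2: p=0.2202, T=0.260, ωT=0.846716, cosh=1.380398, sinh=0.951578; start (x,ẋ)=(0.079064, 0.680706) → end (x,ẋ)=(0.224278, 0.502277)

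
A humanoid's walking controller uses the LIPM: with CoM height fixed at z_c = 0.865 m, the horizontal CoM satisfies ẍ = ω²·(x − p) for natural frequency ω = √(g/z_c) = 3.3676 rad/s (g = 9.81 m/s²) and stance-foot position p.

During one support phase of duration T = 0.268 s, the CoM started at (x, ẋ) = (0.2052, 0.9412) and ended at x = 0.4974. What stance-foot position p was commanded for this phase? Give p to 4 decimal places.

p = 0.1953

ωT = 3.3676·0.268 = 0.902517; cosh(ωT) = 1.435674, sinh(ωT) = 1.030127
x(T) = p + (x₀−p)·cosh(ωT) + (ẋ₀/ω)·sinh(ωT) ⇒ p·(1 − cosh) = x(T) − x₀·cosh − (ẋ₀/ω)·sinh
numerator   = 0.4974 − (0.2052)·1.435674 − (0.9412/3.3676)·1.030127 = -0.085107
denominator = 1 − 1.435674 = -0.435674
p = -0.085107 / -0.435674 = 0.1953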